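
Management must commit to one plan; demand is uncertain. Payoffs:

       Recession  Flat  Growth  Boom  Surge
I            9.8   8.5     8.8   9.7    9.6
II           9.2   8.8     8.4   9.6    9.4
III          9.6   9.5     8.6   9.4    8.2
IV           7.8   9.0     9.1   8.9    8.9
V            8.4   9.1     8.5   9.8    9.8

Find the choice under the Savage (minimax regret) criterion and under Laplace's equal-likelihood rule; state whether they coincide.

minimax regret → II; laplace → I (disagree)

Column bests: Recession=9.8, Flat=9.5, Growth=9.1, Boom=9.8, Surge=9.8.
I regrets: 0.0, 1.0, 0.3, 0.1, 0.2 → max 1.0
II regrets: 0.6, 0.7, 0.7, 0.2, 0.4 → max 0.7
III regrets: 0.2, 0.0, 0.5, 0.4, 1.6 → max 1.6
IV regrets: 2.0, 0.5, 0.0, 0.9, 0.9 → max 2.0
V regrets: 1.4, 0.4, 0.6, 0.0, 0.0 → max 1.4
Smallest max regret = 0.7 → II.
Row averages: I=9.28, II=9.08, III=9.06, IV=8.74, V=9.12
Highest average = 9.28 → I.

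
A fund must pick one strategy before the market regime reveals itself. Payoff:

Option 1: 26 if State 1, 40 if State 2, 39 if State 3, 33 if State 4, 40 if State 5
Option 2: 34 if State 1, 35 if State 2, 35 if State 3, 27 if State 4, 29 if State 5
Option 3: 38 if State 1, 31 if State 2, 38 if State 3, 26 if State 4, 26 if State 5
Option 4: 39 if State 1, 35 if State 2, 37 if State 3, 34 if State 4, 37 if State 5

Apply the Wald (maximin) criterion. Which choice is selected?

Row minima: Option 1=26, Option 2=27, Option 3=26, Option 4=34
Best worst-case = 34 → Option 4.

Option 4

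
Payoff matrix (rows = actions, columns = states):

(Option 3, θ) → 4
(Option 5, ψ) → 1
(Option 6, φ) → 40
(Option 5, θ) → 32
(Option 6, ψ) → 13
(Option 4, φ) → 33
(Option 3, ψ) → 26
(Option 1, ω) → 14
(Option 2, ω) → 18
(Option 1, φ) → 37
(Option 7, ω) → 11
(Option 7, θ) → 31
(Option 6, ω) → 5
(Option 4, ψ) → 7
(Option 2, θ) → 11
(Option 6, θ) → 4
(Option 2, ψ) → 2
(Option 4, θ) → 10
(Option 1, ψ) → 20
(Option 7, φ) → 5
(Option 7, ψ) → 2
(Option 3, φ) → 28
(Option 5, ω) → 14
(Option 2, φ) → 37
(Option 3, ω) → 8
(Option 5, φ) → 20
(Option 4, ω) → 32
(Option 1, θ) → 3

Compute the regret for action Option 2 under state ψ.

Best payoff under ψ is 26.
Regret = 26 − 2 = 24.

24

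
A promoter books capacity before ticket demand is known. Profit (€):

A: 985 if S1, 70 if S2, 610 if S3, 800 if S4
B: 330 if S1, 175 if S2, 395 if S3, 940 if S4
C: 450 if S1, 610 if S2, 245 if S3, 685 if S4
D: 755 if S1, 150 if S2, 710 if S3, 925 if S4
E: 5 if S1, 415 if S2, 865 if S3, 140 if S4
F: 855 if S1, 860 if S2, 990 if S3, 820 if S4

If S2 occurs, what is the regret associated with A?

790

Best payoff under S2 is 860.
Regret = 860 − 70 = 790.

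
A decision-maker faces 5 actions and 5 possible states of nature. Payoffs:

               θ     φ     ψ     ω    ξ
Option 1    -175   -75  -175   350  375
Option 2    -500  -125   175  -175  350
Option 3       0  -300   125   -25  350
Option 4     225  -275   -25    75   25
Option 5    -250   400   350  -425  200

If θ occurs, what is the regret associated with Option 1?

Best payoff under θ is 225.
Regret = 225 − (-175) = 400.

400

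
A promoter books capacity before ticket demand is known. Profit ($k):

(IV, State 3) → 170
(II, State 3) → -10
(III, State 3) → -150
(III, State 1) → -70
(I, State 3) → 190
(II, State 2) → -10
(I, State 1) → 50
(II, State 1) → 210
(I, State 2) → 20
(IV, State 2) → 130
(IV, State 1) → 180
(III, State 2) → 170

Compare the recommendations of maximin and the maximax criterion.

maximin → IV; maximax → II (disagree)

Row minima: I=20, II=-10, III=-150, IV=130
Best worst-case = 130 → IV.
Row maxima: I=190, II=210, III=170, IV=180
Best best-case = 210 → II.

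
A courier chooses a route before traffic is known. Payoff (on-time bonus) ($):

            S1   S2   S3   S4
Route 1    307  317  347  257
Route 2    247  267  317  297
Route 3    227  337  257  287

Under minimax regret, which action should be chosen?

Route 1

Column bests: S1=307, S2=337, S3=347, S4=297.
Route 1 regrets: 0, 20, 0, 40 → max 40
Route 2 regrets: 60, 70, 30, 0 → max 70
Route 3 regrets: 80, 0, 90, 10 → max 90
Smallest max regret = 40 → Route 1.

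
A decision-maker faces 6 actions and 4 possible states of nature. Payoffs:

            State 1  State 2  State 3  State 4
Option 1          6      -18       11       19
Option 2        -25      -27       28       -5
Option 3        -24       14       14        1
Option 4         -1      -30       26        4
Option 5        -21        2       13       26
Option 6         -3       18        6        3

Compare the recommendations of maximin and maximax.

Row minima: Option 1=-18, Option 2=-27, Option 3=-24, Option 4=-30, Option 5=-21, Option 6=-3
Best worst-case = -3 → Option 6.
Row maxima: Option 1=19, Option 2=28, Option 3=14, Option 4=26, Option 5=26, Option 6=18
Best best-case = 28 → Option 2.

maximin → Option 6; maximax → Option 2 (disagree)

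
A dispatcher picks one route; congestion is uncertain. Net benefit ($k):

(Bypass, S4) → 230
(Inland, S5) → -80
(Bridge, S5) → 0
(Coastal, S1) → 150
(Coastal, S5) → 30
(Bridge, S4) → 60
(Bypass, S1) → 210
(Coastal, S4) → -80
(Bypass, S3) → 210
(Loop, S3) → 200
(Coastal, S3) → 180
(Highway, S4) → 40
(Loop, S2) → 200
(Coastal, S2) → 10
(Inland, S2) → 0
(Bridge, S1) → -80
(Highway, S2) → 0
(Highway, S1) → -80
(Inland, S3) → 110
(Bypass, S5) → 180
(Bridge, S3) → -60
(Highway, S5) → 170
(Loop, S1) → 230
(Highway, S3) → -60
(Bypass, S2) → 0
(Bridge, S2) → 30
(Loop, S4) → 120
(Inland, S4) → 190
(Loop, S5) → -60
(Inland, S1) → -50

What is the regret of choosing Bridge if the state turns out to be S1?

Best payoff under S1 is 230.
Regret = 230 − (-80) = 310.

310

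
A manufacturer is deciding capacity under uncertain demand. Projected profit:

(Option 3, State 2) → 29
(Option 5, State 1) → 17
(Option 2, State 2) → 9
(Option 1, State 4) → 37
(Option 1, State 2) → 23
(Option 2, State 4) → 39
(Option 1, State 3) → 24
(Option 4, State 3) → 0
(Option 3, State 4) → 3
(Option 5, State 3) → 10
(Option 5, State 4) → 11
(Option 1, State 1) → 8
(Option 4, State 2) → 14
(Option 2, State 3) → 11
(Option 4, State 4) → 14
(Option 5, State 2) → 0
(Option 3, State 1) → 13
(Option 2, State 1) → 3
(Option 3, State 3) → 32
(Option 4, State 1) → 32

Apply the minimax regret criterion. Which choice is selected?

Option 1

Column bests: State 1=32, State 2=29, State 3=32, State 4=39.
Option 1 regrets: 24, 6, 8, 2 → max 24
Option 2 regrets: 29, 20, 21, 0 → max 29
Option 3 regrets: 19, 0, 0, 36 → max 36
Option 4 regrets: 0, 15, 32, 25 → max 32
Option 5 regrets: 15, 29, 22, 28 → max 29
Smallest max regret = 24 → Option 1.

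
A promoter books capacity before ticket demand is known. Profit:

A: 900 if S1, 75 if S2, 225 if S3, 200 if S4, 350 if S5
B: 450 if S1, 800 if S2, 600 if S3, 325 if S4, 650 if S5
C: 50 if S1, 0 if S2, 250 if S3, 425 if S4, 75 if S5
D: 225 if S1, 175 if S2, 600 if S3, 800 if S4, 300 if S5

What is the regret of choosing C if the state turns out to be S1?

Best payoff under S1 is 900.
Regret = 900 − 50 = 850.

850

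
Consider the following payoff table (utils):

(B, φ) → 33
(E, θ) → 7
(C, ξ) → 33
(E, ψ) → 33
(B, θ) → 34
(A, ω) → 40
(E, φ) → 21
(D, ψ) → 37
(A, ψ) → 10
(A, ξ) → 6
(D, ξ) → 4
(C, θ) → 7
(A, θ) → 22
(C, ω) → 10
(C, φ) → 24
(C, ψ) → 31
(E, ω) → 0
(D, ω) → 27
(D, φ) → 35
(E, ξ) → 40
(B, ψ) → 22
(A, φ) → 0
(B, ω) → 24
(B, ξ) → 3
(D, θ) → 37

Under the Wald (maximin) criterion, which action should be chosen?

C

Row minima: A=0, B=3, C=7, D=4, E=0
Best worst-case = 7 → C.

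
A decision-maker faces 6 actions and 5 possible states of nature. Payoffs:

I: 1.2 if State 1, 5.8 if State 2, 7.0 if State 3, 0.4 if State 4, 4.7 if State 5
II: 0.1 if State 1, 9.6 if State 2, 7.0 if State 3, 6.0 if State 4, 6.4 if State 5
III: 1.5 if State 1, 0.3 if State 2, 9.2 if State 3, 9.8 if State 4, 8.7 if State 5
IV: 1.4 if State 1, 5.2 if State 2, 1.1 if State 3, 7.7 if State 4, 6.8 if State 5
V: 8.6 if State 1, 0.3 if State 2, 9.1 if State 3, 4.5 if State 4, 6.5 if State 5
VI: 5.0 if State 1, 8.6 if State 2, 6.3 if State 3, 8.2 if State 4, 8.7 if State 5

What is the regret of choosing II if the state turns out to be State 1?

8.5

Best payoff under State 1 is 8.6.
Regret = 8.6 − 0.1 = 8.5.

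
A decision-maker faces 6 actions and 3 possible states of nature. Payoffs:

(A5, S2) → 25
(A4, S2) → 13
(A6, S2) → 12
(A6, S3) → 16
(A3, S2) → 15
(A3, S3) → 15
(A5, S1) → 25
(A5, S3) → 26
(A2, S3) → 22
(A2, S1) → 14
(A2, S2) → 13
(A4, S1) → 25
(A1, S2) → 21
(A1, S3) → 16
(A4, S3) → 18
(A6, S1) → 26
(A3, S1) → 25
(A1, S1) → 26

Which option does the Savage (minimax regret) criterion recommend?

A5

Column bests: S1=26, S2=25, S3=26.
A1 regrets: 0, 4, 10 → max 10
A2 regrets: 12, 12, 4 → max 12
A3 regrets: 1, 10, 11 → max 11
A4 regrets: 1, 12, 8 → max 12
A5 regrets: 1, 0, 0 → max 1
A6 regrets: 0, 13, 10 → max 13
Smallest max regret = 1 → A5.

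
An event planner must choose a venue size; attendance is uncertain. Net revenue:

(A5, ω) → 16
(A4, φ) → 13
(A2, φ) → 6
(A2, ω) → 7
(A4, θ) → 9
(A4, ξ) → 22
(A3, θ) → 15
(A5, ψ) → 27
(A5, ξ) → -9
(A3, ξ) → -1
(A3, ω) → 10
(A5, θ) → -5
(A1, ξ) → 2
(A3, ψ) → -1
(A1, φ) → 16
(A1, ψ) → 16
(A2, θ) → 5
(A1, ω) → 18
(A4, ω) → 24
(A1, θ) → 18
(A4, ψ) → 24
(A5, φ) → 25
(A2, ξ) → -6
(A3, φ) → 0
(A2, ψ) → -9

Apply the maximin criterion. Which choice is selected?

A4

Row minima: A1=2, A2=-9, A3=-1, A4=9, A5=-9
Best worst-case = 9 → A4.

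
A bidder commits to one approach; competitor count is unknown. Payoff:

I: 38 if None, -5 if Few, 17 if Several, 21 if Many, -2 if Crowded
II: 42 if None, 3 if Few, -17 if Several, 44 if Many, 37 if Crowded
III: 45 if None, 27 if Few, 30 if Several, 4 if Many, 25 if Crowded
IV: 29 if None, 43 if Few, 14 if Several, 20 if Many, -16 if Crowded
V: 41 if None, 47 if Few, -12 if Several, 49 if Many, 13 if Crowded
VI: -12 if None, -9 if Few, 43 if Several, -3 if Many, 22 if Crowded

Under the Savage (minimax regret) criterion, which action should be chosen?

III

Column bests: None=45, Few=47, Several=43, Many=49, Crowded=37.
I regrets: 7, 52, 26, 28, 39 → max 52
II regrets: 3, 44, 60, 5, 0 → max 60
III regrets: 0, 20, 13, 45, 12 → max 45
IV regrets: 16, 4, 29, 29, 53 → max 53
V regrets: 4, 0, 55, 0, 24 → max 55
VI regrets: 57, 56, 0, 52, 15 → max 57
Smallest max regret = 45 → III.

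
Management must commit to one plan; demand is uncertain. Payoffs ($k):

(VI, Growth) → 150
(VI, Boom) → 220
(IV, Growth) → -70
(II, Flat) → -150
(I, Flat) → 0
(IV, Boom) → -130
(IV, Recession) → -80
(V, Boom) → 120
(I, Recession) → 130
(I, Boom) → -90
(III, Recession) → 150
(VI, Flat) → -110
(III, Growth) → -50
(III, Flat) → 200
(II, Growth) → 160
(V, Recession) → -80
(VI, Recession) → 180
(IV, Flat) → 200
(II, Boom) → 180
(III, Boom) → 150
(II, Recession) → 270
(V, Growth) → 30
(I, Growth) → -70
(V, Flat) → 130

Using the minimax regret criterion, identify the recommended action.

Column bests: Recession=270, Flat=200, Growth=160, Boom=220.
I regrets: 140, 200, 230, 310 → max 310
II regrets: 0, 350, 0, 40 → max 350
III regrets: 120, 0, 210, 70 → max 210
IV regrets: 350, 0, 230, 350 → max 350
V regrets: 350, 70, 130, 100 → max 350
VI regrets: 90, 310, 10, 0 → max 310
Smallest max regret = 210 → III.

III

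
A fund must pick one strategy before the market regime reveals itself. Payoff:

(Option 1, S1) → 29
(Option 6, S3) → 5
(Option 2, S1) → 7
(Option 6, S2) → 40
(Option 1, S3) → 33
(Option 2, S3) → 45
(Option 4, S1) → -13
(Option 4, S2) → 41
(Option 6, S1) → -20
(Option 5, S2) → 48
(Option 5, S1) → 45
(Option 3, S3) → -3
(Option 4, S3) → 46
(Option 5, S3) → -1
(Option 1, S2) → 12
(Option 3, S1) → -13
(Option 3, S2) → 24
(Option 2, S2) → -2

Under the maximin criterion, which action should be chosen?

Option 1

Row minima: Option 1=12, Option 2=-2, Option 3=-13, Option 4=-13, Option 5=-1, Option 6=-20
Best worst-case = 12 → Option 1.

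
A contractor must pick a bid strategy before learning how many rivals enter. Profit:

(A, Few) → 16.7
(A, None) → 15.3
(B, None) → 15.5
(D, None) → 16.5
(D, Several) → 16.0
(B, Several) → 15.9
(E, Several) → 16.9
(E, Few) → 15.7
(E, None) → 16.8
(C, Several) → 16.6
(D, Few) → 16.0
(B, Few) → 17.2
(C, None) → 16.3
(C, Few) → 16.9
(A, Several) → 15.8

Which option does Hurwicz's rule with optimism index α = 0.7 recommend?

C

A: 0.7·16.7 + 0.3·15.3 = 16.28
B: 0.7·17.2 + 0.3·15.5 = 16.69
C: 0.7·16.9 + 0.3·16.3 = 16.72
D: 0.7·16.5 + 0.3·16.0 = 16.35
E: 0.7·16.9 + 0.3·15.7 = 16.54
Highest Hurwicz score = 16.72 → C.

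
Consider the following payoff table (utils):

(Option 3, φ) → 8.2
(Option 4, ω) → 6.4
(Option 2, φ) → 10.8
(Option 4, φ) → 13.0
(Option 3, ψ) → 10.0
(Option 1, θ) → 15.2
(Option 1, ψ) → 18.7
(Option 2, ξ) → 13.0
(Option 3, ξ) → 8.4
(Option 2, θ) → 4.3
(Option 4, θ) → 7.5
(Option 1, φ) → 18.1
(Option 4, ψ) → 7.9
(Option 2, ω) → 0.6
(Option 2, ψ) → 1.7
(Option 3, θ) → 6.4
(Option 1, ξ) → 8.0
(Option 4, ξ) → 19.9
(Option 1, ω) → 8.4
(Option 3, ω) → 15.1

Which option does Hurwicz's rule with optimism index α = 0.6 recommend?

Option 4

Option 1: 0.6·18.7 + 0.4·8.0 = 14.42
Option 2: 0.6·13.0 + 0.4·0.6 = 8.04
Option 3: 0.6·15.1 + 0.4·6.4 = 11.62
Option 4: 0.6·19.9 + 0.4·6.4 = 14.5
Highest Hurwicz score = 14.5 → Option 4.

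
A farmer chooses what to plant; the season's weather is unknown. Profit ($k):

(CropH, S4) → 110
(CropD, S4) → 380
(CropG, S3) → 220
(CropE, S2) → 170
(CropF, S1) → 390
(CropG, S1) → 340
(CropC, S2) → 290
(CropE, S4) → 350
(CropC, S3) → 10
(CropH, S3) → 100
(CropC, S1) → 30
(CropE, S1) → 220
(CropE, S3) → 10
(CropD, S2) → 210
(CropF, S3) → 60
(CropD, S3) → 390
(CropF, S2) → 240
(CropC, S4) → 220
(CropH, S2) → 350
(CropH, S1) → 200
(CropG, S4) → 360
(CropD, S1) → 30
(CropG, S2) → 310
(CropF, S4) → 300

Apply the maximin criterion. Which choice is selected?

Row minima: CropG=220, CropH=100, CropE=10, CropD=30, CropF=60, CropC=10
Best worst-case = 220 → CropG.

CropG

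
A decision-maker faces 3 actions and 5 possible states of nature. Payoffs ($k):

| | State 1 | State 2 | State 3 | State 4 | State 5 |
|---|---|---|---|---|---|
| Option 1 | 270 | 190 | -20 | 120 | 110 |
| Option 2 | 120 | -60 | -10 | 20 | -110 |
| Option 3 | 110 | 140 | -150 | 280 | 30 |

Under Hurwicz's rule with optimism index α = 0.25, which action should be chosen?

Option 1

Option 1: 0.25·270 + 0.75·(-20) = 52.5
Option 2: 0.25·120 + 0.75·(-110) = -52.5
Option 3: 0.25·280 + 0.75·(-150) = -42.5
Highest Hurwicz score = 52.5 → Option 1.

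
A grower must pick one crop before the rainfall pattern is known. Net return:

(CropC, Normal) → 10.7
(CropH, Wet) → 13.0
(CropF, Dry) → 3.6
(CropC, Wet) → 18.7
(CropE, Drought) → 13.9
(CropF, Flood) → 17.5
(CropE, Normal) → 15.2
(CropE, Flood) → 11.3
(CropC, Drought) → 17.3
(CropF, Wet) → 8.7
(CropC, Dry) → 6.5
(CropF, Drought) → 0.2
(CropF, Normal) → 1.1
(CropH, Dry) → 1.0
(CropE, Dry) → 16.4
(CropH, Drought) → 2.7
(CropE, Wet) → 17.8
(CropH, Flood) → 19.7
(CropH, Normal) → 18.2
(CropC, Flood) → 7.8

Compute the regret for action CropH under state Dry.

Best payoff under Dry is 16.4.
Regret = 16.4 − 1.0 = 15.4.

15.4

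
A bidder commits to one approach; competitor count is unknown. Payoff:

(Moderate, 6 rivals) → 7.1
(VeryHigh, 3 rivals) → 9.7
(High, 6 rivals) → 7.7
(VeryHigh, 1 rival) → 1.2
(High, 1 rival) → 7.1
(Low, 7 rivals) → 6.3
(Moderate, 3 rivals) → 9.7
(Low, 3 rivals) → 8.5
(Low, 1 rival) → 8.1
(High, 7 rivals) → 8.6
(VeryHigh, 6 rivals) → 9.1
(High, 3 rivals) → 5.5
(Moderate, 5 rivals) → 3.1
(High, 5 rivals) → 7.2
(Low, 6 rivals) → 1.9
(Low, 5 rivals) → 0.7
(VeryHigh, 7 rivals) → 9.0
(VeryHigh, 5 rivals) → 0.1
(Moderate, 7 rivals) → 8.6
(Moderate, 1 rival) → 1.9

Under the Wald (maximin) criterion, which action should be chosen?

High

Row minima: Low=0.7, Moderate=1.9, High=5.5, VeryHigh=0.1
Best worst-case = 5.5 → High.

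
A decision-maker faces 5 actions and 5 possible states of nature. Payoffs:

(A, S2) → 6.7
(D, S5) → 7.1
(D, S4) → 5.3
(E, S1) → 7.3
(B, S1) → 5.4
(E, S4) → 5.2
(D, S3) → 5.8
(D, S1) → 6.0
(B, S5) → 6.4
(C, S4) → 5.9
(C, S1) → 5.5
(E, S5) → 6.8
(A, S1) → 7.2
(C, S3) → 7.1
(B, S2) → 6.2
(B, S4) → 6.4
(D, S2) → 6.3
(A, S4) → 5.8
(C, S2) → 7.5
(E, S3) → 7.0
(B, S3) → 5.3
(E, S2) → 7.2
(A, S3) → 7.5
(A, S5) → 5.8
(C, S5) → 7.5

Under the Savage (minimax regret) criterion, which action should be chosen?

Column bests: S1=7.3, S2=7.5, S3=7.5, S4=6.4, S5=7.5.
A regrets: 0.1, 0.8, 0.0, 0.6, 1.7 → max 1.7
B regrets: 1.9, 1.3, 2.2, 0.0, 1.1 → max 2.2
C regrets: 1.8, 0.0, 0.4, 0.5, 0.0 → max 1.8
D regrets: 1.3, 1.2, 1.7, 1.1, 0.4 → max 1.7
E regrets: 0.0, 0.3, 0.5, 1.2, 0.7 → max 1.2
Smallest max regret = 1.2 → E.

E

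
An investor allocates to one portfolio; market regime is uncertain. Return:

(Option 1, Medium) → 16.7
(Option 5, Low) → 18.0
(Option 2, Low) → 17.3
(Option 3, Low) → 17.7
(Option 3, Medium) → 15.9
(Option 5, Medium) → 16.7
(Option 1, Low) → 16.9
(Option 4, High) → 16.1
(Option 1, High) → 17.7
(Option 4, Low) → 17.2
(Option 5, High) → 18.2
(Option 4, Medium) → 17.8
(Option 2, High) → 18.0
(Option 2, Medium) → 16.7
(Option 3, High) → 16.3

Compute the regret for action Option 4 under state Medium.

Best payoff under Medium is 17.8.
Regret = 17.8 − 17.8 = 0.0.

0.0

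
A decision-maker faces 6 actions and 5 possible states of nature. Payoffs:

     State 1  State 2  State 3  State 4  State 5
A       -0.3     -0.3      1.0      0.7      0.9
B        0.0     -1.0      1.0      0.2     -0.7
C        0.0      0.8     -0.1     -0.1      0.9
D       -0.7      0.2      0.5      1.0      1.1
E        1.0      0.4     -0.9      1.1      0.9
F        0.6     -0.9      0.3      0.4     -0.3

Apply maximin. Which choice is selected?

C

Row minima: A=-0.3, B=-1.0, C=-0.1, D=-0.7, E=-0.9, F=-0.9
Best worst-case = -0.1 → C.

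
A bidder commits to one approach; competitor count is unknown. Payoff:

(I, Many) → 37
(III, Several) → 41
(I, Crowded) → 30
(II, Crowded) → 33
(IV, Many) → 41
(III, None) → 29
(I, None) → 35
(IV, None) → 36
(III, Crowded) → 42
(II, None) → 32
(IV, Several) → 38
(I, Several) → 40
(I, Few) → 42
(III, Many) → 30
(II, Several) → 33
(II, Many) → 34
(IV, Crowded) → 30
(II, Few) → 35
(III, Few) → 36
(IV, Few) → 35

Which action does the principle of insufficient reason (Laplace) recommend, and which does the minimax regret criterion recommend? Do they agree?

Row averages: I=36.8, II=33.4, III=35.6, IV=36
Highest average = 36.8 → I.
Column bests: None=36, Few=42, Several=41, Many=41, Crowded=42.
I regrets: 1, 0, 1, 4, 12 → max 12
II regrets: 4, 7, 8, 7, 9 → max 9
III regrets: 7, 6, 0, 11, 0 → max 11
IV regrets: 0, 7, 3, 0, 12 → max 12
Smallest max regret = 9 → II.

laplace → I; minimax regret → II (disagree)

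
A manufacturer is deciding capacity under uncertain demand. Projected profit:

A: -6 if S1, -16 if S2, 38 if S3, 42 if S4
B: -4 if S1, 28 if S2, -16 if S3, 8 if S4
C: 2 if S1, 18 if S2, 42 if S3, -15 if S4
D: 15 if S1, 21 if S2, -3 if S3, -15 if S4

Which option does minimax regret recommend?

Column bests: S1=15, S2=28, S3=42, S4=42.
A regrets: 21, 44, 4, 0 → max 44
B regrets: 19, 0, 58, 34 → max 58
C regrets: 13, 10, 0, 57 → max 57
D regrets: 0, 7, 45, 57 → max 57
Smallest max regret = 44 → A.

A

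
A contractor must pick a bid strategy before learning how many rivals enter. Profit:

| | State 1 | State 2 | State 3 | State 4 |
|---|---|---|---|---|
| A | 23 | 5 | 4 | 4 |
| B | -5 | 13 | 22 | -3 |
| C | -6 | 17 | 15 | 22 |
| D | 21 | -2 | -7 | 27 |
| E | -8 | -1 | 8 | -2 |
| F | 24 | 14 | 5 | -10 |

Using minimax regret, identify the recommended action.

Column bests: State 1=24, State 2=17, State 3=22, State 4=27.
A regrets: 1, 12, 18, 23 → max 23
B regrets: 29, 4, 0, 30 → max 30
C regrets: 30, 0, 7, 5 → max 30
D regrets: 3, 19, 29, 0 → max 29
E regrets: 32, 18, 14, 29 → max 32
F regrets: 0, 3, 17, 37 → max 37
Smallest max regret = 23 → A.

A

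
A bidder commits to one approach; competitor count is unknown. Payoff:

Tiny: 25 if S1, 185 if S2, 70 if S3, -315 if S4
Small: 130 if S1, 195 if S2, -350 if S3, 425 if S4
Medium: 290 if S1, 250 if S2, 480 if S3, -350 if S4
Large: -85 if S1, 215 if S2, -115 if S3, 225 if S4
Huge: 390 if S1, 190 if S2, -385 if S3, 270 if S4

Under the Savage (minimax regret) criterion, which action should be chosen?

Large

Column bests: S1=390, S2=250, S3=480, S4=425.
Tiny regrets: 365, 65, 410, 740 → max 740
Small regrets: 260, 55, 830, 0 → max 830
Medium regrets: 100, 0, 0, 775 → max 775
Large regrets: 475, 35, 595, 200 → max 595
Huge regrets: 0, 60, 865, 155 → max 865
Smallest max regret = 595 → Large.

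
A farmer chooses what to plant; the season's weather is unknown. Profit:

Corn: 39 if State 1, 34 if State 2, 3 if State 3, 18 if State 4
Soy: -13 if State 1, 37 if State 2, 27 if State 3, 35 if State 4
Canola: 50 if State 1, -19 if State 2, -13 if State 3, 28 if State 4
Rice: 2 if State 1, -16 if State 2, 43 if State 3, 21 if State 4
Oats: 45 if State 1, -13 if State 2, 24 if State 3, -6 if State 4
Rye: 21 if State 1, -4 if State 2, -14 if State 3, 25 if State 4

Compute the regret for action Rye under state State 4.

10

Best payoff under State 4 is 35.
Regret = 35 − 25 = 10.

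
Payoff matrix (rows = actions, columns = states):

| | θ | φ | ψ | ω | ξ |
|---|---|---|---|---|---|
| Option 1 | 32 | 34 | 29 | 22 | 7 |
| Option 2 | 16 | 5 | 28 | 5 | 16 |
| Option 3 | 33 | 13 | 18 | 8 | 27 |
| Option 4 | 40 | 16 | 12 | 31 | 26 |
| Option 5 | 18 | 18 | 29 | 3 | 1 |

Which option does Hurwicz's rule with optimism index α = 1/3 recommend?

Option 4

Option 1: 1/3·34 + 2/3·7 = 16
Option 2: 1/3·28 + 2/3·5 = 38/3
Option 3: 1/3·33 + 2/3·8 = 49/3
Option 4: 1/3·40 + 2/3·12 = 64/3
Option 5: 1/3·29 + 2/3·1 = 31/3
Highest Hurwicz score = 64/3 → Option 4.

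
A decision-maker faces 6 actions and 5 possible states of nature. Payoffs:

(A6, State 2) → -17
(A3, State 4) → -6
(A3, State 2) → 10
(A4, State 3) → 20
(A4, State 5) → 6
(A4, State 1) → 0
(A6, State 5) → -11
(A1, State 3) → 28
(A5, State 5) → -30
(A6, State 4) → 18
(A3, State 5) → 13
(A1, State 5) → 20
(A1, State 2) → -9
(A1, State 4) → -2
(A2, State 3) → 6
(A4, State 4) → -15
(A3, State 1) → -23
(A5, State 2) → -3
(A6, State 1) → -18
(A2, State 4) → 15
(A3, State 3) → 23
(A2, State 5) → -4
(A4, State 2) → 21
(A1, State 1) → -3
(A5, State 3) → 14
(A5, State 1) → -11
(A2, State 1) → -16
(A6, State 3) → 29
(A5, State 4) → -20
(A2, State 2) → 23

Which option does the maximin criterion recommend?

Row minima: A1=-9, A2=-16, A3=-23, A4=-15, A5=-30, A6=-18
Best worst-case = -9 → A1.

A1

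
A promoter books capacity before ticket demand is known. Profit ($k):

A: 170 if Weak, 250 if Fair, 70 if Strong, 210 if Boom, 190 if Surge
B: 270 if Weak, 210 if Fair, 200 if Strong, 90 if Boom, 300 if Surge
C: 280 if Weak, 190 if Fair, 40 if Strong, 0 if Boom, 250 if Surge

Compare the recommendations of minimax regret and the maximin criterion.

minimax regret → B; maximin → B (agree)

Column bests: Weak=280, Fair=250, Strong=200, Boom=210, Surge=300.
A regrets: 110, 0, 130, 0, 110 → max 130
B regrets: 10, 40, 0, 120, 0 → max 120
C regrets: 0, 60, 160, 210, 50 → max 210
Smallest max regret = 120 → B.
Row minima: A=70, B=90, C=0
Best worst-case = 90 → B.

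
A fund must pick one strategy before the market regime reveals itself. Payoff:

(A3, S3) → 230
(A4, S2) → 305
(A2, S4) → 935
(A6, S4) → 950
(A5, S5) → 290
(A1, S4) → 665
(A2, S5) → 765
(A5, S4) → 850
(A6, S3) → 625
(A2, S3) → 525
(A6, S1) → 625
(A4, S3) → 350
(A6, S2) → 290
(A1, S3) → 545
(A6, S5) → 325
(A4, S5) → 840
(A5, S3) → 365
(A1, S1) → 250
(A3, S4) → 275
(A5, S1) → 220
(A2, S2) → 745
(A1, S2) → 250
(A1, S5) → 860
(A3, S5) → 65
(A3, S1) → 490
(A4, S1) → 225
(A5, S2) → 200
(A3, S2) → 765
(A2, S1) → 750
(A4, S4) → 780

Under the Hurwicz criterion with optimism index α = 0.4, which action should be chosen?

A2

A1: 0.4·860 + 0.6·250 = 494
A2: 0.4·935 + 0.6·525 = 689
A3: 0.4·765 + 0.6·65 = 345
A4: 0.4·840 + 0.6·225 = 471
A5: 0.4·850 + 0.6·200 = 460
A6: 0.4·950 + 0.6·290 = 554
Highest Hurwicz score = 689 → A2.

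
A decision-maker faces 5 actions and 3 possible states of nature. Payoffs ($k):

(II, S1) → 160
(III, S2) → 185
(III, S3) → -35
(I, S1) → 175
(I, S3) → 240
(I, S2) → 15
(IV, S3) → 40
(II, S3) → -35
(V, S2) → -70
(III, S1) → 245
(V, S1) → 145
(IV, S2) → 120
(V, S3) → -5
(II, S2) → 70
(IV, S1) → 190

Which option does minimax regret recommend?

I

Column bests: S1=245, S2=185, S3=240.
I regrets: 70, 170, 0 → max 170
II regrets: 85, 115, 275 → max 275
III regrets: 0, 0, 275 → max 275
IV regrets: 55, 65, 200 → max 200
V regrets: 100, 255, 245 → max 255
Smallest max regret = 170 → I.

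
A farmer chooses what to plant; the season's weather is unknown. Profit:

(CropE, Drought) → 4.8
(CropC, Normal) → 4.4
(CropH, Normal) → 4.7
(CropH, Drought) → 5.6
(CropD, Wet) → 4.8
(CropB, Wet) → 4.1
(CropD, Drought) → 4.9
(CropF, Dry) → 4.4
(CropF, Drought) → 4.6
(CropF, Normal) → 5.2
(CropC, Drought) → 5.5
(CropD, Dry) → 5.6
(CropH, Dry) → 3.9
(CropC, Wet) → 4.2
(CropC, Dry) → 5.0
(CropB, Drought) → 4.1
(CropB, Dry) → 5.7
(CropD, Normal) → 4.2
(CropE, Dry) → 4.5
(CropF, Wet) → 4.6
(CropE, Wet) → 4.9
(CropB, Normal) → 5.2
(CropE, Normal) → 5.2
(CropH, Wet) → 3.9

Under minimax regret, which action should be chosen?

CropC

Column bests: Drought=5.6, Dry=5.7, Normal=5.2, Wet=4.9.
CropE regrets: 0.8, 1.2, 0.0, 0.0 → max 1.2
CropD regrets: 0.7, 0.1, 1.0, 0.1 → max 1.0
CropH regrets: 0.0, 1.8, 0.5, 1.0 → max 1.8
CropC regrets: 0.1, 0.7, 0.8, 0.7 → max 0.8
CropF regrets: 1.0, 1.3, 0.0, 0.3 → max 1.3
CropB regrets: 1.5, 0.0, 0.0, 0.8 → max 1.5
Smallest max regret = 0.8 → CropC.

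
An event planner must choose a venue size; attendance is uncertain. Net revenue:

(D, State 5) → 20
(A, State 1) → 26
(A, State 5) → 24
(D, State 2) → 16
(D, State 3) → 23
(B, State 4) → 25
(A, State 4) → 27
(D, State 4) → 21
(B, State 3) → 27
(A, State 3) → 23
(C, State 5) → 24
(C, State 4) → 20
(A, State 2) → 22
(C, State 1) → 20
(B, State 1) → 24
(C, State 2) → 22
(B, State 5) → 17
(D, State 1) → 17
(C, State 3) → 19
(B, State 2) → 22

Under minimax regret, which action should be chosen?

Column bests: State 1=26, State 2=22, State 3=27, State 4=27, State 5=24.
A regrets: 0, 0, 4, 0, 0 → max 4
B regrets: 2, 0, 0, 2, 7 → max 7
C regrets: 6, 0, 8, 7, 0 → max 8
D regrets: 9, 6, 4, 6, 4 → max 9
Smallest max regret = 4 → A.

A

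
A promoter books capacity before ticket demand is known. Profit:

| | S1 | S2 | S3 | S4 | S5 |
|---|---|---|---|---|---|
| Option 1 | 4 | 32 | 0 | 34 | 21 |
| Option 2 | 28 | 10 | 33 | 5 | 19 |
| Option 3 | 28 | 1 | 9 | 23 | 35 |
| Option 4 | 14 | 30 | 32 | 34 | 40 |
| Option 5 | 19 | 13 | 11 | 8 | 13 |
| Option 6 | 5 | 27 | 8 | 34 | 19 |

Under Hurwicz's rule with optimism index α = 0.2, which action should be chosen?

Option 1: 0.2·34 + 0.8·0 = 6.8
Option 2: 0.2·33 + 0.8·5 = 10.6
Option 3: 0.2·35 + 0.8·1 = 7.8
Option 4: 0.2·40 + 0.8·14 = 19.2
Option 5: 0.2·19 + 0.8·8 = 10.2
Option 6: 0.2·34 + 0.8·5 = 10.8
Highest Hurwicz score = 19.2 → Option 4.

Option 4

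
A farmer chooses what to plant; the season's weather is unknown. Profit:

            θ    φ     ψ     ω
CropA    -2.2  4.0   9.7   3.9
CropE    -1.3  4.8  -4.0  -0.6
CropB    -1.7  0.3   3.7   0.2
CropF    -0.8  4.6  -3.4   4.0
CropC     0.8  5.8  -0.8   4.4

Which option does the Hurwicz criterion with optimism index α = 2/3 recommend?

CropA: 2/3·9.7 + 1/3·(-2.2) = 86/15
CropE: 2/3·4.8 + 1/3·(-4.0) = 28/15
CropB: 2/3·3.7 + 1/3·(-1.7) = 1.9
CropF: 2/3·4.6 + 1/3·(-3.4) = 29/15
CropC: 2/3·5.8 + 1/3·(-0.8) = 3.6
Highest Hurwicz score = 86/15 → CropA.

CropA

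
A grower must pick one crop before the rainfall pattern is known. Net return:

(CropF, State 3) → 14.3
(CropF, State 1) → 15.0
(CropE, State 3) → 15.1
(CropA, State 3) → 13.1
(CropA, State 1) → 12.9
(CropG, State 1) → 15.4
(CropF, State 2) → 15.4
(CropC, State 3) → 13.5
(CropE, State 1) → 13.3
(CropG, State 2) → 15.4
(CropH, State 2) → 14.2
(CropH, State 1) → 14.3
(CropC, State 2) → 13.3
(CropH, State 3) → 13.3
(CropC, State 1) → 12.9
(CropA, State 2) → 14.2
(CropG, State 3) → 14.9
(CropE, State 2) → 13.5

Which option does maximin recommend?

Row minima: CropF=14.3, CropA=12.9, CropH=13.3, CropG=14.9, CropE=13.3, CropC=12.9
Best worst-case = 14.9 → CropG.

CropG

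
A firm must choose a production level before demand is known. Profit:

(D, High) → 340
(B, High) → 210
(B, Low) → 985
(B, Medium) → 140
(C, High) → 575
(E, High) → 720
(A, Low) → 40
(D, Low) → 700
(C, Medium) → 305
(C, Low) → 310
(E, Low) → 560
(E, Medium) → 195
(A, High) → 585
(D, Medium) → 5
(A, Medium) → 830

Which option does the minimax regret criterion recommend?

Column bests: Low=985, Medium=830, High=720.
A regrets: 945, 0, 135 → max 945
B regrets: 0, 690, 510 → max 690
C regrets: 675, 525, 145 → max 675
D regrets: 285, 825, 380 → max 825
E regrets: 425, 635, 0 → max 635
Smallest max regret = 635 → E.

E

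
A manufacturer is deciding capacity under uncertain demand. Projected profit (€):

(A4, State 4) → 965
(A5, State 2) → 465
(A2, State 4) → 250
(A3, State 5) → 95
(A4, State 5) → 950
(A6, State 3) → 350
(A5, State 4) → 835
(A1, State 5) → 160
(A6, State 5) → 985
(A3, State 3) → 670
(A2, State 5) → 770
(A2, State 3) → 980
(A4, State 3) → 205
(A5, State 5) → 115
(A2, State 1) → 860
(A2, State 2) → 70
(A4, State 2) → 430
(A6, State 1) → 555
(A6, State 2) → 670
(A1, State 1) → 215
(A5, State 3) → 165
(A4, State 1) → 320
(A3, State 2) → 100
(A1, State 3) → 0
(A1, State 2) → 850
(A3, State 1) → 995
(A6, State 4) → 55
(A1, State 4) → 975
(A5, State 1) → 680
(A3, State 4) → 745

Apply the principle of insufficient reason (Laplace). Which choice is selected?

A2

Row averages: A1=440, A2=586, A3=521, A4=574, A5=452, A6=523
Highest average = 586 → A2.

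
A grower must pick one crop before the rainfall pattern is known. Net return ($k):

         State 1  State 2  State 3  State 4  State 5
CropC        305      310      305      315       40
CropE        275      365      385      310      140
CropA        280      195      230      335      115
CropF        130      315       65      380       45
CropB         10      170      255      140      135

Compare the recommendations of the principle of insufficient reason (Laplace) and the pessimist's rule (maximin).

Row averages: CropC=255, CropE=295, CropA=231, CropF=187, CropB=142
Highest average = 295 → CropE.
Row minima: CropC=40, CropE=140, CropA=115, CropF=45, CropB=10
Best worst-case = 140 → CropE.

laplace → CropE; maximin → CropE (agree)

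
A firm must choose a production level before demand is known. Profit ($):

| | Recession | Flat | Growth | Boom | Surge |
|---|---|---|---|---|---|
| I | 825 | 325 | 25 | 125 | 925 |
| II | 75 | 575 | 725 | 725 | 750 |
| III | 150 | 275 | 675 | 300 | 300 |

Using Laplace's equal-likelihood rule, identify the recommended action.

II

Row averages: I=445, II=570, III=340
Highest average = 570 → II.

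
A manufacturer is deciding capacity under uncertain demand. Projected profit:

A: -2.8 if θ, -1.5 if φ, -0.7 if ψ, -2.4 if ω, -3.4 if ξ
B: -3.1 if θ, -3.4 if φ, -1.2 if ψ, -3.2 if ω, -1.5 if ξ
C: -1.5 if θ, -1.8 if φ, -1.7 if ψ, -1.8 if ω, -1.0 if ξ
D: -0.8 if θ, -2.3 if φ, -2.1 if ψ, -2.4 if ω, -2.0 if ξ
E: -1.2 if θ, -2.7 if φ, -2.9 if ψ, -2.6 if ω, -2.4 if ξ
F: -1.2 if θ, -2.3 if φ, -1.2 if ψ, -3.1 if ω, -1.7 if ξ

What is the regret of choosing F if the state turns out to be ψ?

0.5

Best payoff under ψ is -0.7.
Regret = -0.7 − (-1.2) = 0.5.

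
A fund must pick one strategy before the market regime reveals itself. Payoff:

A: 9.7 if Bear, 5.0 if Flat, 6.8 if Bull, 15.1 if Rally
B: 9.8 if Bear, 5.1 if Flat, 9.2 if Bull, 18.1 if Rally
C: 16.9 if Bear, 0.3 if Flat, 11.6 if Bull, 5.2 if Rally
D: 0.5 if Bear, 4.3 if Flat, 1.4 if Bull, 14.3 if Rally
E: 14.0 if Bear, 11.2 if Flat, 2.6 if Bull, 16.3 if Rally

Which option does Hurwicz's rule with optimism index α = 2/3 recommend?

A: 2/3·15.1 + 1/3·5.0 = 176/15
B: 2/3·18.1 + 1/3·5.1 = 413/30
C: 2/3·16.9 + 1/3·0.3 = 341/30
D: 2/3·14.3 + 1/3·0.5 = 9.7
E: 2/3·16.3 + 1/3·2.6 = 176/15
Highest Hurwicz score = 413/30 → B.

B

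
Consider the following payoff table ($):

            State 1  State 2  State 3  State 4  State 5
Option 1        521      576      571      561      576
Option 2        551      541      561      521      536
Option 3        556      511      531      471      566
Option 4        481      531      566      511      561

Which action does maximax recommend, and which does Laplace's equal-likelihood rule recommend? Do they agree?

Row maxima: Option 1=576, Option 2=561, Option 3=566, Option 4=566
Best best-case = 576 → Option 1.
Row averages: Option 1=561, Option 2=542, Option 3=527, Option 4=530
Highest average = 561 → Option 1.

maximax → Option 1; laplace → Option 1 (agree)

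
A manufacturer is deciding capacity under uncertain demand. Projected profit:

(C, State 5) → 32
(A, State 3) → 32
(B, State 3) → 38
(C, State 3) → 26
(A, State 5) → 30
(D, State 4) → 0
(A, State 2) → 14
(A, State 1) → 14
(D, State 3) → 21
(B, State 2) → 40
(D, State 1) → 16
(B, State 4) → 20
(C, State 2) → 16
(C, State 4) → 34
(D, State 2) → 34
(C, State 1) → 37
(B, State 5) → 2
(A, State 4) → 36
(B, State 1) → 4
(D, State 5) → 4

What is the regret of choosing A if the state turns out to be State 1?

23

Best payoff under State 1 is 37.
Regret = 37 − 14 = 23.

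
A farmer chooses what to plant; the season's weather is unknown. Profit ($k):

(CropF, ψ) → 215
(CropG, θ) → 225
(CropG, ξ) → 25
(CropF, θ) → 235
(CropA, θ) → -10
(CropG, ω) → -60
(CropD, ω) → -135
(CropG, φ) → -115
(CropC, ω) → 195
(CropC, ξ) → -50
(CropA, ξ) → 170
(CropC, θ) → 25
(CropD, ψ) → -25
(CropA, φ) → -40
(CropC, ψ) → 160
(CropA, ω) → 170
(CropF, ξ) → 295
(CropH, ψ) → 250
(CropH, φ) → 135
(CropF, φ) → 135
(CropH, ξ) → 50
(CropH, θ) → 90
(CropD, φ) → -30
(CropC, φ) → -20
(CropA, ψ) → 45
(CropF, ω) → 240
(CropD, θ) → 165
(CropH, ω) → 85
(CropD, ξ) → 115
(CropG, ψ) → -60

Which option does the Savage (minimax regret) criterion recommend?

Column bests: θ=235, φ=135, ψ=250, ω=240, ξ=295.
CropC regrets: 210, 155, 90, 45, 345 → max 345
CropF regrets: 0, 0, 35, 0, 0 → max 35
CropG regrets: 10, 250, 310, 300, 270 → max 310
CropH regrets: 145, 0, 0, 155, 245 → max 245
CropD regrets: 70, 165, 275, 375, 180 → max 375
CropA regrets: 245, 175, 205, 70, 125 → max 245
Smallest max regret = 35 → CropF.

CropF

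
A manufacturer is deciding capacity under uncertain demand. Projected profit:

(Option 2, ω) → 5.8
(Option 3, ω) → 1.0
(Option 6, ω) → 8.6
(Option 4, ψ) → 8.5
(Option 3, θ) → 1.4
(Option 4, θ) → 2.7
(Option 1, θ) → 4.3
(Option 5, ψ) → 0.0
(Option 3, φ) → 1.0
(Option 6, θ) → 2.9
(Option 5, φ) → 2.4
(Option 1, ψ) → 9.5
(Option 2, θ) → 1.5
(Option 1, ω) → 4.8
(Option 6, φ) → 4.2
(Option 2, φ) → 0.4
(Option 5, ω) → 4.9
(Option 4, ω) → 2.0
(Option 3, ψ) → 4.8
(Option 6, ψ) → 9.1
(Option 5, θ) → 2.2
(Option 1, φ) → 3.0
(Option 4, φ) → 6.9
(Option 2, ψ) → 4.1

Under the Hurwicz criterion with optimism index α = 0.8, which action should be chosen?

Option 1

Option 1: 0.8·9.5 + 0.2·3.0 = 8.2
Option 2: 0.8·5.8 + 0.2·0.4 = 4.72
Option 3: 0.8·4.8 + 0.2·1.0 = 4.04
Option 4: 0.8·8.5 + 0.2·2.0 = 7.2
Option 5: 0.8·4.9 + 0.2·0.0 = 3.92
Option 6: 0.8·9.1 + 0.2·2.9 = 7.86
Highest Hurwicz score = 8.2 → Option 1.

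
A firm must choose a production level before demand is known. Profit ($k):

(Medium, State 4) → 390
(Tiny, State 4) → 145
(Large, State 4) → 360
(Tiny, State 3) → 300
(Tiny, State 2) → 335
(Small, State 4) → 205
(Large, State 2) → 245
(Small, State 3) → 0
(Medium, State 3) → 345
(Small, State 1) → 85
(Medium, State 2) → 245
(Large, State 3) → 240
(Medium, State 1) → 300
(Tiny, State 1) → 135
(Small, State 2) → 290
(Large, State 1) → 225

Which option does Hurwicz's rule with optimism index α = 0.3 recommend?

Tiny: 0.3·335 + 0.7·135 = 195
Small: 0.3·290 + 0.7·0 = 87
Medium: 0.3·390 + 0.7·245 = 288.5
Large: 0.3·360 + 0.7·225 = 265.5
Highest Hurwicz score = 288.5 → Medium.

Medium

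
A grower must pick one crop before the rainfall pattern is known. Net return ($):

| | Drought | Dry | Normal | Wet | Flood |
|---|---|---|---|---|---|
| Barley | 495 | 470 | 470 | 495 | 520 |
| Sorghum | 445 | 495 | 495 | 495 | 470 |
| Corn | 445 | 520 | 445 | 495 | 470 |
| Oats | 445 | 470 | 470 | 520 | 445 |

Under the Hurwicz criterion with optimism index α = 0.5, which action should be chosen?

Barley

Barley: 0.5·520 + 0.5·470 = 495
Sorghum: 0.5·495 + 0.5·445 = 470
Corn: 0.5·520 + 0.5·445 = 482.5
Oats: 0.5·520 + 0.5·445 = 482.5
Highest Hurwicz score = 495 → Barley.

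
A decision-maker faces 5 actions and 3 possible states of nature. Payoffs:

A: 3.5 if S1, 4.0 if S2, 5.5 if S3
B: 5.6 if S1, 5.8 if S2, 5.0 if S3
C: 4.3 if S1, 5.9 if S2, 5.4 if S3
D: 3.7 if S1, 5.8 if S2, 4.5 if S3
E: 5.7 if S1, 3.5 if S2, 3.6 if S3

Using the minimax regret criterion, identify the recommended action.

Column bests: S1=5.7, S2=5.9, S3=5.5.
A regrets: 2.2, 1.9, 0.0 → max 2.2
B regrets: 0.1, 0.1, 0.5 → max 0.5
C regrets: 1.4, 0.0, 0.1 → max 1.4
D regrets: 2.0, 0.1, 1.0 → max 2.0
E regrets: 0.0, 2.4, 1.9 → max 2.4
Smallest max regret = 0.5 → B.

B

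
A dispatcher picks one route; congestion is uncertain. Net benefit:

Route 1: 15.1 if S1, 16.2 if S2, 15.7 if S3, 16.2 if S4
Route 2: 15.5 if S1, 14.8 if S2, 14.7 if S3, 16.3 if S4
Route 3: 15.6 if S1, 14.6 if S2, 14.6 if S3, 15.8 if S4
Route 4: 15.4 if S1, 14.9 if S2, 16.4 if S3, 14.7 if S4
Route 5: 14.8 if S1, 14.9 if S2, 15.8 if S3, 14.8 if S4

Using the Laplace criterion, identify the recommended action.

Route 1

Row averages: Route 1=15.8, Route 2=15.325, Route 3=15.15, Route 4=15.35, Route 5=15.075
Highest average = 15.8 → Route 1.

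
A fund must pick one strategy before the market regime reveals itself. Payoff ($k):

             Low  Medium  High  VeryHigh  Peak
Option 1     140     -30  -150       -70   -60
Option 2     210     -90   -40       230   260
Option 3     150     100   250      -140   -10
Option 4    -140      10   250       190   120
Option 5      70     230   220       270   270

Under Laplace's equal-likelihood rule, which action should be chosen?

Row averages: Option 1=-34, Option 2=114, Option 3=70, Option 4=86, Option 5=212
Highest average = 212 → Option 5.

Option 5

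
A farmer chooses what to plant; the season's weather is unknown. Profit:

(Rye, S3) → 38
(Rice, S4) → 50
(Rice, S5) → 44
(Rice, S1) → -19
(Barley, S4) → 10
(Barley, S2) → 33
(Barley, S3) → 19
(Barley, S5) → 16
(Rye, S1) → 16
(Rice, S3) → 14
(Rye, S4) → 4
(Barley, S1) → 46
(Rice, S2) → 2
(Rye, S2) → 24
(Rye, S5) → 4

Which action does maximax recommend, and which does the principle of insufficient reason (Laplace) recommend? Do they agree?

Row maxima: Rice=50, Barley=46, Rye=38
Best best-case = 50 → Rice.
Row averages: Rice=18.2, Barley=24.8, Rye=17.2
Highest average = 24.8 → Barley.

maximax → Rice; laplace → Barley (disagree)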